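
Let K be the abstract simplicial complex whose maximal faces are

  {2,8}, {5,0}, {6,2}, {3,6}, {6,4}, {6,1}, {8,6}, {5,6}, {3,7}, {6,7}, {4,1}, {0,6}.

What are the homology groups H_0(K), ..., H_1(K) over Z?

Fix the vertex order 0 < 1 < 2 < 3 < 4 < 5 < 6 < 7 < 8 and write every simplex with vertices in increasing order. Then dim K = 1 and the simplices of K are:

  0-simplices (9): [0], [1], [2], [3], [4], [5], [6], [7], [8]
  1-simplices (12): [0,5], [0,6], [1,4], [1,6], [2,6], [2,8], [3,6], [3,7], [4,6], [5,6], [6,7], [6,8]

Hence C_0 ≅ Z^9, C_1 ≅ Z^12.

Boundary ∂_1: C_1 → C_0 sends each edge [p,q] (with p < q) to q − p. For instance
  ∂[6,8] = [8] − [6].
As a 9×12 matrix over Z this has rank 8, with invariant factors (1,1,1,1,1,1,1,1).

From H_k ≅ ker(∂_k) / im(∂_{k+1}) we obtain:

  H_0: rank C_0 − rank ∂_1 = 9 − 8 = 1, and the invariant factors of ∂_1 are all 1, so H_0 ≅ Z.
  H_1: rank ker ∂_1 − rank ∂_2 = (12 − 8) − 0 = 4, and there is no ∂_2, so H_1 ≅ Z^4.

H_0 = Z,  H_1 = Z^4.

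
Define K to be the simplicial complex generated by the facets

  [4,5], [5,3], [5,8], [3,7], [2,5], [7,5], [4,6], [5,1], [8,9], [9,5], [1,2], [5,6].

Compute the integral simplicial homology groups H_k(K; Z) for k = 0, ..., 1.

Take the total order 1 < 2 < 3 < 4 < 5 < 6 < 7 < 8 < 9 on the vertex set. Then K (dimension 1) consists of the simplices:

  0-simplices (9): [1], [2], [3], [4], [5], [6], [7], [8], [9]
  1-simplices (12): [1,2], [1,5], [2,5], [3,5], [3,7], [4,5], [4,6], [5,6], [5,7], [5,8], [5,9], [8,9]

Hence C_0 ≅ Z^9, C_1 ≅ Z^12.

The boundary map ∂_1: C_1 → C_0 sends each edge [p,q] (with p < q) to q − p.
The 9×12 boundary matrix has rank 8 and Smith normal form diag(1,1,1,1,1,1,1,1).

Now H_k = ker ∂_k / im ∂_{k+1}, so:

  H_0: rank C_0 − rank ∂_1 = 9 − 8 = 1, and the invariant factors of ∂_1 are all 1, so H_0 ≅ Z.
  H_1: rank ker ∂_1 − rank ∂_2 = (12 − 8) − 0 = 4, and there is no ∂_2, so H_1 ≅ Z^4.

H_0 = Z,  H_1 = Z^4.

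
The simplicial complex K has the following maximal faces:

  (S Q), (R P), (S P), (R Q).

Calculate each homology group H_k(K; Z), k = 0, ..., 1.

H_0 = Z,  H_1 = Z.

Take the total order P < Q < R < S on the vertex set. Then K (dimension 1) consists of the simplices:

  0-simplices (4): P, Q, R, S
  1-simplices (4): PR, PS, QR, QS

giving chain groups C_0 ≅ Z^4, C_1 ≅ Z^4.

Boundary ∂_1: C_1 → C_0 maps an edge to its endpoints' difference, ∂[p,q] = q − p.
The 4×4 boundary matrix has rank 3 and Smith normal form diag(1,1,1).

From H_k ≅ ker(∂_k) / im(∂_{k+1}) we obtain:

  H_0: rank C_0 − rank ∂_1 = 4 − 3 = 1, and the invariant factors of ∂_1 are all 1, so H_0 ≅ Z.
  H_1: rank ker ∂_1 − rank ∂_2 = (4 − 3) − 0 = 1, and there is no ∂_2, so H_1 ≅ Z.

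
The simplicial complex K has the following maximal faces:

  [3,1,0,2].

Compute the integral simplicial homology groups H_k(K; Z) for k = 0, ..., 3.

H_0 = Z,  H_1 = 0,  H_2 = 0,  H_3 = 0.

K has 4 vertices, 6 edges, 4 triangles, 1 3-simplex.
rank ∂_0 = 0, rank ∂_1 = 3 ⇒ b_0 = 4 − 0 − 3 = 1; all invariant factors of ∂_1 are 1 so no torsion. So H_0 = Z.
rank ∂_1 = 3, rank ∂_2 = 3 ⇒ b_1 = 6 − 3 − 3 = 0; all invariant factors of ∂_2 are 1 so no torsion. So H_1 = 0.
rank ∂_2 = 3, rank ∂_3 = 1 ⇒ b_2 = 4 − 3 − 1 = 0; all invariant factors of ∂_3 are 1 so no torsion. So H_2 = 0.
rank ∂_3 = 1, rank ∂_4 = 0 ⇒ b_3 = 1 − 1 − 0 = 0. So H_3 = 0.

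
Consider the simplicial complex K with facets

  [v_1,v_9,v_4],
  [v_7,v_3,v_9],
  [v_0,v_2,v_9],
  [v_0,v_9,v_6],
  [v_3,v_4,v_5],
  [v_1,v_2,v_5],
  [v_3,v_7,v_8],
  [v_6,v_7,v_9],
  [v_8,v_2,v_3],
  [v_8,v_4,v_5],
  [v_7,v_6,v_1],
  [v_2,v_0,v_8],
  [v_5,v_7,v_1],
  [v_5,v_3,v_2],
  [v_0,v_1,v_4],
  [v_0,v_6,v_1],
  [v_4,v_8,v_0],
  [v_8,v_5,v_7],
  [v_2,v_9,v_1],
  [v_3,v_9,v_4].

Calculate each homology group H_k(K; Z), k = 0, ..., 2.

H_0 = Z,  H_1 = Z ⊕ Z/2,  H_2 = 0.

K has 10 vertices, 30 edges, 20 triangles.
rank ∂_0 = 0, rank ∂_1 = 9 ⇒ b_0 = 10 − 0 − 9 = 1; all invariant factors of ∂_1 are 1 so no torsion. So H_0 ≅ Z.
rank ∂_1 = 9, rank ∂_2 = 20 ⇒ b_1 = 30 − 9 − 20 = 1; ∂_2 has invariant factor(s) [2] giving torsion. So H_1 ≅ Z ⊕ Z/2.
rank ∂_2 = 20, rank ∂_3 = 0 ⇒ b_2 = 20 − 20 − 0 = 0. So H_2 ≅ 0.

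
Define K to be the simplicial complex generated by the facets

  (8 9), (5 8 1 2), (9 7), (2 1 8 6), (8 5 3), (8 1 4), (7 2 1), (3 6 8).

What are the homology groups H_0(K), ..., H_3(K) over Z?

H_0 = Z,  H_1 = Z,  H_2 = 0,  H_3 = 0.

K has 9 vertices, 18 edges, 11 triangles, 2 3-simplices.
rank ∂_0 = 0, rank ∂_1 = 8 ⇒ b_0 = 9 − 0 − 8 = 1; all invariant factors of ∂_1 are 1 so no torsion. So H_0 ≅ Z.
rank ∂_1 = 8, rank ∂_2 = 9 ⇒ b_1 = 18 − 8 − 9 = 1; all invariant factors of ∂_2 are 1 so no torsion. So H_1 ≅ Z.
rank ∂_2 = 9, rank ∂_3 = 2 ⇒ b_2 = 11 − 9 − 2 = 0; all invariant factors of ∂_3 are 1 so no torsion. So H_2 ≅ 0.
rank ∂_3 = 2, rank ∂_4 = 0 ⇒ b_3 = 2 − 2 − 0 = 0. So H_3 ≅ 0.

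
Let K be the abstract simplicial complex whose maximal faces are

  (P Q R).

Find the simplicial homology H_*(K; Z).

H_0 ≅ Z,  H_1 = 0,  H_2 = 0.

Order the vertices as P < Q < R. Listing each simplex with vertices in this order, K has dimension 2 with simplices:

  0-simplices (3): P, Q, R
  1-simplices (3): PQ, PR, QR
  2-simplices (1): PQR

so the chain groups are C_0 ≅ Z^3, C_1 ≅ Z^3, C_2 ≅ Z^1.

The boundary map ∂_1: C_1 → C_0 is given by ∂[p,q] = [q] − [p]. For instance
  ∂PR = R − P.
The resulting 3×3 matrix has rank 2, and its Smith normal form has invariant factors (1,1).

The boundary map ∂_2: C_2 → C_1 acts by ∂[p,q,r] = [q,r] − [p,r] + [p,q]. For instance
  ∂PQR = QR − PR + PQ.
The resulting 3×1 matrix has rank 1, and its Smith normal form has invariant factors (1).

Computing H_k = (kernel of ∂_k) / (image of ∂_{k+1}):

  H_0: rank C_0 − rank ∂_1 = 3 − 2 = 1, and the invariant factors of ∂_1 are all 1, so H_0 ≅ Z.
  H_1: rank ker ∂_1 − rank ∂_2 = (3 − 2) − 1 = 0, and the invariant factors of ∂_2 are all 1, so H_1 ≅ 0.
  H_2: rank ker ∂_2 − rank ∂_3 = (1 − 1) − 0 = 0, and there is no ∂_3, so H_2 ≅ 0.

(K is a triangulation of the 2-simplex.)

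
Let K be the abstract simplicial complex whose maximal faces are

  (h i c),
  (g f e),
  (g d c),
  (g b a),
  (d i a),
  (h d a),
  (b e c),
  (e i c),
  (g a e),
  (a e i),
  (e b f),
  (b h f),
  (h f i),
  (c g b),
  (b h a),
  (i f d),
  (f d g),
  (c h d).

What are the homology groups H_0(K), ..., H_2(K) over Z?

H_0 ≅ Z,  H_1 ≅ Z ⊕ Z/2,  H_2 = 0.

K has 9 vertices, 27 edges, 18 triangles.
rank ∂_0 = 0, rank ∂_1 = 8 ⇒ b_0 = 9 − 0 − 8 = 1; all invariant factors of ∂_1 are 1 so no torsion. So H_0 ≅ Z.
rank ∂_1 = 8, rank ∂_2 = 18 ⇒ b_1 = 27 − 8 − 18 = 1; ∂_2 has invariant factor(s) [2] giving torsion. So H_1 ≅ Z ⊕ Z/2.
rank ∂_2 = 18, rank ∂_3 = 0 ⇒ b_2 = 18 − 18 − 0 = 0. So H_2 ≅ 0.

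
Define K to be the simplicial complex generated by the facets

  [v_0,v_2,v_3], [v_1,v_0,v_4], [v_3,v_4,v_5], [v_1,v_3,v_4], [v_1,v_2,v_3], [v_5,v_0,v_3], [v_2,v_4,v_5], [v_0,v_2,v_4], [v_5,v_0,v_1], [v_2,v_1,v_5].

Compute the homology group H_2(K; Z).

H_2 ≅ 0.

Fix the vertex order v_0 < v_1 < v_2 < v_3 < v_4 < v_5 and write every simplex with vertices in increasing order. Then dim K = 2 and the simplices of K are:

  0-simplices (6): [v_0], [v_1], [v_2], [v_3], [v_4], [v_5]
  1-simplices (15): (15 of them)
  2-simplices (10): [v_0,v_1,v_4], [v_0,v_1,v_5], [v_0,v_2,v_3], [v_0,v_2,v_4], [v_0,v_3,v_5], [v_1,v_2,v_3], [v_1,v_2,v_5], [v_1,v_3,v_4], [v_2,v_4,v_5], [v_3,v_4,v_5]

Hence C_0 ≅ Z^6, C_1 ≅ Z^15, C_2 ≅ Z^10.

The boundary map ∂_1: C_1 → C_0 sends each edge [p,q] (with p < q) to q − p. For instance
  ∂[v_2,v_3] = [v_3] − [v_2].
As a 6×15 matrix over Z this has rank 5, with invariant factors (1,1,1,1,1).

The boundary map ∂_2: C_2 → C_1 acts by ∂[p,q,r] = [q,r] − [p,r] + [p,q]. For instance
  ∂[v_2,v_4,v_5] = [v_4,v_5] − [v_2,v_5] + [v_2,v_4],
  ∂[v_0,v_3,v_5] = [v_3,v_5] − [v_0,v_5] + [v_0,v_3].
As a 15×10 matrix over Z this has rank 10, with invariant factors (1,1,1,1,1,1,1,1,1,2).

Reading off H_k = ker ∂_k / im ∂_{k+1}:

  H_2: rank ker ∂_2 − rank ∂_3 = (10 − 10) − 0 = 0, and there is no ∂_3, so H_2 = 0.

(K is a triangulation of the real projective plane RP^2.)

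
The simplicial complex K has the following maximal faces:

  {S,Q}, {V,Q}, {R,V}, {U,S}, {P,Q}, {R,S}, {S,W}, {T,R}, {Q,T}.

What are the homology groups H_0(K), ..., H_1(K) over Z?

H_0 ≅ Z,  H_1 ≅ Z^2.

K has 8 vertices, 9 edges.
rank ∂_0 = 0, rank ∂_1 = 7 ⇒ b_0 = 8 − 0 − 7 = 1; all invariant factors of ∂_1 are 1 so no torsion. So H_0 = Z.
rank ∂_1 = 7, rank ∂_2 = 0 ⇒ b_1 = 9 − 7 − 0 = 2. So H_1 = Z^2.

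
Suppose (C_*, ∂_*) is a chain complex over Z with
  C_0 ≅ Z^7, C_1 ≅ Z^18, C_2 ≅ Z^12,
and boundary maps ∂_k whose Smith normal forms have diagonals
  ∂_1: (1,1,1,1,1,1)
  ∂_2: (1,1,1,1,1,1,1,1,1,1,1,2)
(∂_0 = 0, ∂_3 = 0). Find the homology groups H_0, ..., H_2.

H_0: b_0 = 7 − 0 − 6 = 1; torsion from ∂_1 factors > 1: none. So H_0 ≅ Z.
H_1: b_1 = 18 − 6 − 12 = 0; torsion from ∂_2 factors > 1: [2]. So H_1 ≅ Z/2.
H_2: b_2 = 12 − 12 − 0 = 0; torsion from ∂_3 factors > 1: none. So H_2 ≅ 0.

H_0 ≅ Z,  H_1 ≅ Z/2,  H_2 = 0.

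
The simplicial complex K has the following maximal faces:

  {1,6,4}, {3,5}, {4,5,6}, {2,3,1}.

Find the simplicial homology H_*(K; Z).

H_0 ≅ Z,  H_1 ≅ Z,  H_2 = 0.

Take the total order 1 < 2 < 3 < 4 < 5 < 6 on the vertex set. Then K (dimension 2) consists of the simplices:

  0-simplices (6): [1], [2], [3], [4], [5], [6]
  1-simplices (9): [1,2], [1,3], [1,4], [1,6], [2,3], [3,5], [4,5], [4,6], [5,6]
  2-simplices (3): [1,2,3], [1,4,6], [4,5,6]

so the chain groups are C_0 ≅ Z^6, C_1 ≅ Z^9, C_2 ≅ Z^3.

∂_1: C_1 → C_0 is given by ∂[p,q] = [q] − [p].
This gives a 6×9 integer matrix of rank 5; reducing to Smith normal form yields diagonal entries (1,1,1,1,1).

Boundary ∂_2: C_2 → C_1 maps a triangle to the signed sum of its edges. For instance
  ∂[1,2,3] = [2,3] − [1,3] + [1,2],
  ∂[4,5,6] = [5,6] − [4,6] + [4,5].
This gives a 9×3 integer matrix of rank 3; reducing to Smith normal form yields diagonal entries (1,1,1).

Computing H_k = (kernel of ∂_k) / (image of ∂_{k+1}):

  H_0: rank C_0 − rank ∂_1 = 6 − 5 = 1, and the invariant factors of ∂_1 are all 1, so H_0 = Z.
  H_1: rank ker ∂_1 − rank ∂_2 = (9 − 5) − 3 = 1, and the invariant factors of ∂_2 are all 1, so H_1 = Z.
  H_2: rank ker ∂_2 − rank ∂_3 = (3 − 3) − 0 = 0, and there is no ∂_3, so H_2 = 0.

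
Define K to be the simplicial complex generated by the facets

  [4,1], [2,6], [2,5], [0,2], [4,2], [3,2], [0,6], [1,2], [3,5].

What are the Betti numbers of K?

b_0 = 1, b_1 = 3.

Take the total order 0 < 1 < 2 < 3 < 4 < 5 < 6 on the vertex set. Then K (dimension 1) consists of the simplices:

  0-simplices (7): [0], [1], [2], [3], [4], [5], [6]
  1-simplices (9): [0,2], [0,6], [1,2], [1,4], [2,3], [2,4], [2,5], [2,6], [3,5]

Hence C_0 ≅ Z^7, C_1 ≅ Z^9.

∂_1: C_1 → C_0 is given by ∂[p,q] = [q] − [p].
As a 7×9 matrix over Z this has rank 6, with invariant factors (1,1,1,1,1,1).

Computing H_k = (kernel of ∂_k) / (image of ∂_{k+1}):

  H_0: rank C_0 − rank ∂_1 = 7 − 6 = 1, and the invariant factors of ∂_1 are all 1, so H_0 ≅ Z.
  H_1: rank ker ∂_1 − rank ∂_2 = (9 − 6) − 0 = 3, and there is no ∂_2, so H_1 ≅ Z^3.

As a check, the Euler characteristic is 7 − 9 = -2, which agrees with 1 − 3 = -2.

Hence the Betti numbers are b_0 = 1, b_1 = 3.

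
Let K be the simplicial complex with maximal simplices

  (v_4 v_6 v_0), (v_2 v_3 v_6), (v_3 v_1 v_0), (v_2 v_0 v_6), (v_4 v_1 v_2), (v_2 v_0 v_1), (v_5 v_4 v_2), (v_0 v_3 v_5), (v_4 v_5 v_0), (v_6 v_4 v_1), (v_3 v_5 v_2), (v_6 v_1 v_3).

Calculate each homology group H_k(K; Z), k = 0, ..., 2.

Order the vertices as v_0 < v_1 < v_2 < v_3 < v_4 < v_5 < v_6. Listing each simplex with vertices in this order, K has dimension 2 with simplices:

  0-simplices (7): [v_0], [v_1], [v_2], [v_3], [v_4], [v_5], [v_6]
  1-simplices (18): (18 of them)
  2-simplices (12): (12 of them)

giving chain groups C_0 ≅ Z^7, C_1 ≅ Z^18, C_2 ≅ Z^12.

Boundary ∂_1: C_1 → C_0 sends each edge [p,q] (with p < q) to q − p.
This gives a 7×18 integer matrix of rank 6; reducing to Smith normal form yields diagonal entries (1,1,1,1,1,1).

∂_2: C_2 → C_1 sends each 2-simplex [p,q,r] to [q,r] − [p,r] + [p,q]. For instance
  ∂[v_1,v_4,v_6] = [v_4,v_6] − [v_1,v_6] + [v_1,v_4],
  ∂[v_0,v_4,v_5] = [v_4,v_5] − [v_0,v_5] + [v_0,v_4].
This gives a 18×12 integer matrix of rank 12; reducing to Smith normal form yields diagonal entries (1,1,1,1,1,1,1,1,1,1,1,2).

Computing H_k = (kernel of ∂_k) / (image of ∂_{k+1}):

  H_0: rank C_0 − rank ∂_1 = 7 − 6 = 1, and the invariant factors of ∂_1 are all 1, so H_0 = Z.
  H_1: rank ker ∂_1 − rank ∂_2 = (18 − 6) − 12 = 0, and ∂_2 has invariant factor 2 > 1, so H_1 = Z/2Z.
  H_2: rank ker ∂_2 − rank ∂_3 = (12 − 12) − 0 = 0, and there is no ∂_3, so H_2 = 0.

As a check, the Euler characteristic is 7 − 18 + 12 = 1, which agrees with 1 − 0 + 0 = 1.

H_0 ≅ Z,  H_1 ≅ Z/2Z,  H_2 = 0.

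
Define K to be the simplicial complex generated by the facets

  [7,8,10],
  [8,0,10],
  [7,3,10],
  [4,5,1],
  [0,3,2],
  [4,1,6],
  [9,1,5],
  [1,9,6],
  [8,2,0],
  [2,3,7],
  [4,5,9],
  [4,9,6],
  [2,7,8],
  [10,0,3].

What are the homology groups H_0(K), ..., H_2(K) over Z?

Take the total order 0 < 1 < 2 < 3 < 4 < 5 < 6 < 7 < 8 < 9 < 10 on the vertex set. Then K (dimension 2) consists of the simplices:

  0-simplices (11): [0], [1], [2], [3], [4], [5], [6], [7], [8], [9], [10]
  1-simplices (21): [0,2], [0,3], [0,8], [0,10], [1,4], [1,5], [1,6], [1,9], [2,3], [2,7], [2,8], [3,7], [3,10], [4,5], [4,6], [4,9], [5,9], [6,9], [7,8], [7,10], [8,10]
  2-simplices (14): [0,2,3], [0,2,8], [0,3,10], [0,8,10], [1,4,5], [1,4,6], [1,5,9], [1,6,9], [2,3,7], [2,7,8], [3,7,10], [4,5,9], [4,6,9], [7,8,10]

giving chain groups C_0 ≅ Z^11, C_1 ≅ Z^21, C_2 ≅ Z^14.

The boundary map ∂_1: C_1 → C_0 maps an edge to its endpoints' difference, ∂[p,q] = q − p.
As a 11×21 matrix over Z this has rank 9, with invariant factors (1,1,1,1,1,1,1,1,1).

∂_2: C_2 → C_1 maps a triangle to the signed sum of its edges. For instance
  ∂[0,3,10] = [3,10] − [0,10] + [0,3],
  ∂[0,8,10] = [8,10] − [0,10] + [0,8].
The resulting 21×14 matrix has rank 12, and its Smith normal form has invariant factors (1,1,1,1,1,1,1,1,1,1,1,1).

Now H_k = ker ∂_k / im ∂_{k+1}, so:

  H_0: rank C_0 − rank ∂_1 = 11 − 9 = 2, and the invariant factors of ∂_1 are all 1, so H_0 = Z^2.
  H_1: rank ker ∂_1 − rank ∂_2 = (21 − 9) − 12 = 0, and the invariant factors of ∂_2 are all 1, so H_1 = 0.
  H_2: rank ker ∂_2 − rank ∂_3 = (14 − 12) − 0 = 2, and there is no ∂_3, so H_2 = Z^2.

(K is a triangulation of the disjoint union of the 2-sphere S^2 and the 2-sphere S^2.)

H_0 = Z^2,  H_1 = 0,  H_2 = Z^2.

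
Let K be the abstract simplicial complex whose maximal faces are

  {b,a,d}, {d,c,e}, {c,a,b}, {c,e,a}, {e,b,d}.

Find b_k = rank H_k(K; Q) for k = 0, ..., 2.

Order the vertices as a < b < c < d < e. Listing each simplex with vertices in this order, K has dimension 2 with simplices:

  0-simplices (5): a, b, c, d, e
  1-simplices (10): ab, ac, ad, ae, bc, bd, be, cd, ce, de
  2-simplices (5): abc, abd, ace, bde, cde

Hence C_0 ≅ Z^5, C_1 ≅ Z^10, C_2 ≅ Z^5.

∂_1: C_1 → C_0 maps an edge to its endpoints' difference, ∂[p,q] = q − p. For instance
  ∂bc = c − b.
The resulting 5×10 matrix has rank 4, and its Smith normal form has invariant factors (1,1,1,1).

∂_2: C_2 → C_1 maps a triangle to the signed sum of its edges. For instance
  ∂ace = ce − ae + ac,
  ∂abd = bd − ad + ab.
The 10×5 boundary matrix has rank 5 and Smith normal form diag(1,1,1,1,1).

Reading off H_k = ker ∂_k / im ∂_{k+1}:

  H_0: rank C_0 − rank ∂_1 = 5 − 4 = 1, and the invariant factors of ∂_1 are all 1, so H_0 ≅ Z.
  H_1: rank ker ∂_1 − rank ∂_2 = (10 − 4) − 5 = 1, and the invariant factors of ∂_2 are all 1, so H_1 ≅ Z.
  H_2: rank ker ∂_2 − rank ∂_3 = (5 − 5) − 0 = 0, and there is no ∂_3, so H_2 ≅ 0.

As a check, the Euler characteristic is 5 − 10 + 5 = 0, which agrees with 1 − 1 + 0 = 0.

Hence the Betti numbers are b_0 = 1, b_1 = 1, b_2 = 0.

b_0 = 1, b_1 = 1, b_2 = 0.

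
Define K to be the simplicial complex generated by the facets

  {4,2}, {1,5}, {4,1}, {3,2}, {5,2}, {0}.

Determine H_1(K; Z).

Fix the vertex order 0 < 1 < 2 < 3 < 4 < 5 and write every simplex with vertices in increasing order. Then dim K = 1 and the simplices of K are:

  0-simplices (6): [0], [1], [2], [3], [4], [5]
  1-simplices (5): [1,4], [1,5], [2,3], [2,4], [2,5]

so the chain groups are C_0 ≅ Z^6, C_1 ≅ Z^5.

∂_1: C_1 → C_0 maps an edge to its endpoints' difference, ∂[p,q] = q − p. For instance
  ∂[2,5] = [5] − [2].
This gives a 6×5 integer matrix of rank 4; reducing to Smith normal form yields diagonal entries (1,1,1,1).

Now H_k = ker ∂_k / im ∂_{k+1}, so:

  H_1: rank ker ∂_1 − rank ∂_2 = (5 − 4) − 0 = 1, and there is no ∂_2, so H_1 ≅ Z.

H_1 ≅ Z.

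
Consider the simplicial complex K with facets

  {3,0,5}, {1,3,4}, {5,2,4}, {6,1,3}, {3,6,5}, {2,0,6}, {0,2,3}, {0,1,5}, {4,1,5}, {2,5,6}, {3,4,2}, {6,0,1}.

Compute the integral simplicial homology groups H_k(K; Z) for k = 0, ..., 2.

H_0 = Z,  H_1 = Z/2,  H_2 = 0.

Order the vertices as 0 < 1 < 2 < 3 < 4 < 5 < 6. Listing each simplex with vertices in this order, K has dimension 2 with simplices:

  0-simplices (7): [0], [1], [2], [3], [4], [5], [6]
  1-simplices (18): [0,1], [0,2], [0,3], [0,5], [0,6], [1,3], [1,4], [1,5], [1,6], [2,3], [2,4], [2,5], [2,6], [3,4], [3,5], [3,6], [4,5], [5,6]
  2-simplices (12): [0,1,5], [0,1,6], [0,2,3], [0,2,6], [0,3,5], [1,3,4], [1,3,6], [1,4,5], [2,3,4], [2,4,5], [2,5,6], [3,5,6]

so the chain groups are C_0 ≅ Z^7, C_1 ≅ Z^18, C_2 ≅ Z^12.

The boundary map ∂_1: C_1 → C_0 is given by ∂[p,q] = [q] − [p]. For instance
  ∂[2,6] = [6] − [2].
The resulting 7×18 matrix has rank 6, and its Smith normal form has invariant factors (1,1,1,1,1,1).

The boundary map ∂_2: C_2 → C_1 acts by ∂[p,q,r] = [q,r] − [p,r] + [p,q]. For instance
  ∂[1,3,4] = [3,4] − [1,4] + [1,3],
  ∂[2,4,5] = [4,5] − [2,5] + [2,4].
This gives a 18×12 integer matrix of rank 12; reducing to Smith normal form yields diagonal entries (1,1,1,1,1,1,1,1,1,1,1,2).

From H_k ≅ ker(∂_k) / im(∂_{k+1}) we obtain:

  H_0: rank C_0 − rank ∂_1 = 7 − 6 = 1, and the invariant factors of ∂_1 are all 1, so H_0 ≅ Z.
  H_1: rank ker ∂_1 − rank ∂_2 = (18 − 6) − 12 = 0, and ∂_2 has invariant factor 2 > 1, so H_1 ≅ Z/2.
  H_2: rank ker ∂_2 − rank ∂_3 = (12 − 12) − 0 = 0, and there is no ∂_3, so H_2 ≅ 0.

(K is a triangulation of the real projective plane RP^2.)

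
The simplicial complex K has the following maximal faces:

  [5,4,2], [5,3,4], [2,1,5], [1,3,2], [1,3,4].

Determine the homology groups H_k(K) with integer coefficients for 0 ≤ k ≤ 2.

H_0 ≅ Z,  H_1 ≅ Z,  H_2 = 0.

Fix the vertex order 1 < 2 < 3 < 4 < 5 and write every simplex with vertices in increasing order. Then dim K = 2 and the simplices of K are:

  0-simplices (5): [1], [2], [3], [4], [5]
  1-simplices (10): [1,2], [1,3], [1,4], [1,5], [2,3], [2,4], [2,5], [3,4], [3,5], [4,5]
  2-simplices (5): [1,2,3], [1,2,5], [1,3,4], [2,4,5], [3,4,5]

giving chain groups C_0 ≅ Z^5, C_1 ≅ Z^10, C_2 ≅ Z^5.

Boundary ∂_1: C_1 → C_0 maps an edge to its endpoints' difference, ∂[p,q] = q − p.
This gives a 5×10 integer matrix of rank 4; reducing to Smith normal form yields diagonal entries (1,1,1,1).

∂_2: C_2 → C_1 sends each 2-simplex [p,q,r] to [q,r] − [p,r] + [p,q]. For instance
  ∂[2,4,5] = [4,5] − [2,5] + [2,4],
  ∂[1,3,4] = [3,4] − [1,4] + [1,3].
The 10×5 boundary matrix has rank 5 and Smith normal form diag(1,1,1,1,1).

Computing H_k = (kernel of ∂_k) / (image of ∂_{k+1}):

  H_0: rank C_0 − rank ∂_1 = 5 − 4 = 1, and the invariant factors of ∂_1 are all 1, so H_0 = Z.
  H_1: rank ker ∂_1 − rank ∂_2 = (10 − 4) − 5 = 1, and the invariant factors of ∂_2 are all 1, so H_1 = Z.
  H_2: rank ker ∂_2 − rank ∂_3 = (5 − 5) − 0 = 0, and there is no ∂_3, so H_2 = 0.

(K is a triangulation of the Möbius band.)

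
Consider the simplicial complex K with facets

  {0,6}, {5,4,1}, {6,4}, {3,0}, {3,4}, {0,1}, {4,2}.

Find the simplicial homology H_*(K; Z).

Fix the vertex order 0 < 1 < 2 < 3 < 4 < 5 < 6 and write every simplex with vertices in increasing order. Then dim K = 2 and the simplices of K are:

  0-simplices (7): [0], [1], [2], [3], [4], [5], [6]
  1-simplices (9): [0,1], [0,3], [0,6], [1,4], [1,5], [2,4], [3,4], [4,5], [4,6]
  2-simplices (1): [1,4,5]

giving chain groups C_0 ≅ Z^7, C_1 ≅ Z^9, C_2 ≅ Z^1.

Boundary ∂_1: C_1 → C_0 sends each edge [p,q] (with p < q) to q − p.
The resulting 7×9 matrix has rank 6, and its Smith normal form has invariant factors (1,1,1,1,1,1).

The boundary map ∂_2: C_2 → C_1 acts by ∂[p,q,r] = [q,r] − [p,r] + [p,q]. For instance
  ∂[1,4,5] = [4,5] − [1,5] + [1,4].
As a 9×1 matrix over Z this has rank 1, with invariant factors (1).

Computing H_k = (kernel of ∂_k) / (image of ∂_{k+1}):

  H_0: rank C_0 − rank ∂_1 = 7 − 6 = 1, and the invariant factors of ∂_1 are all 1, so H_0 = Z.
  H_1: rank ker ∂_1 − rank ∂_2 = (9 − 6) − 1 = 2, and the invariant factors of ∂_2 are all 1, so H_1 = Z^2.
  H_2: rank ker ∂_2 − rank ∂_3 = (1 − 1) − 0 = 0, and there is no ∂_3, so H_2 = 0.

H_0 ≅ Z,  H_1 ≅ Z^2,  H_2 = 0.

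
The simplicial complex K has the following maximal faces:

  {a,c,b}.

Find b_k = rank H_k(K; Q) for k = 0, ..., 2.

K has 3 vertices, 3 edges, 1 triangle.
rank ∂_0 = 0, rank ∂_1 = 2 ⇒ b_0 = 3 − 0 − 2 = 1; all invariant factors of ∂_1 are 1 so no torsion. So H_0 ≅ Z.
rank ∂_1 = 2, rank ∂_2 = 1 ⇒ b_1 = 3 − 2 − 1 = 0; all invariant factors of ∂_2 are 1 so no torsion. So H_1 ≅ 0.
rank ∂_2 = 1, rank ∂_3 = 0 ⇒ b_2 = 1 − 1 − 0 = 0. So H_2 ≅ 0.

b_0 = 1, b_1 = 0, b_2 = 0.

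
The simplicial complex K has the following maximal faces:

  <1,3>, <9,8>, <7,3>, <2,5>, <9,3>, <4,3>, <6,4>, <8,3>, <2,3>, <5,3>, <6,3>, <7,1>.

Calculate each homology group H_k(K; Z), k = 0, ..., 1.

Fix the vertex order 1 < 2 < 3 < 4 < 5 < 6 < 7 < 8 < 9 and write every simplex with vertices in increasing order. Then dim K = 1 and the simplices of K are:

  0-simplices (9): [1], [2], [3], [4], [5], [6], [7], [8], [9]
  1-simplices (12): [1,3], [1,7], [2,3], [2,5], [3,4], [3,5], [3,6], [3,7], [3,8], [3,9], [4,6], [8,9]

Hence C_0 ≅ Z^9, C_1 ≅ Z^12.

Boundary ∂_1: C_1 → C_0 is given by ∂[p,q] = [q] − [p]. For instance
  ∂[3,8] = [8] − [3].
The 9×12 boundary matrix has rank 8 and Smith normal form diag(1,1,1,1,1,1,1,1).

Now H_k = ker ∂_k / im ∂_{k+1}, so:

  H_0: rank C_0 − rank ∂_1 = 9 − 8 = 1, and the invariant factors of ∂_1 are all 1, so H_0 = Z.
  H_1: rank ker ∂_1 − rank ∂_2 = (12 − 8) − 0 = 4, and there is no ∂_2, so H_1 = Z^4.

H_0 ≅ Z,  H_1 ≅ Z^4.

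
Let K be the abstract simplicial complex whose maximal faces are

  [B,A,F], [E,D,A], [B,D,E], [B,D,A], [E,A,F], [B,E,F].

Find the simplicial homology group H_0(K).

H_0 = Z.

K has 5 vertices, 9 edges, 6 triangles.
rank ∂_0 = 0, rank ∂_1 = 4 ⇒ b_0 = 5 − 0 − 4 = 1; all invariant factors of ∂_1 are 1 so no torsion. So H_0 = Z.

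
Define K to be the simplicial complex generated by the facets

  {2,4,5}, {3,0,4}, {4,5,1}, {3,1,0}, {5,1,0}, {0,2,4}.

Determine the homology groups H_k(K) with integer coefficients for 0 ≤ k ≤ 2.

Take the total order 0 < 1 < 2 < 3 < 4 < 5 on the vertex set. Then K (dimension 2) consists of the simplices:

  0-simplices (6): [0], [1], [2], [3], [4], [5]
  1-simplices (12): [0,1], [0,2], [0,3], [0,4], [0,5], [1,3], [1,4], [1,5], [2,4], [2,5], [3,4], [4,5]
  2-simplices (6): [0,1,3], [0,1,5], [0,2,4], [0,3,4], [1,4,5], [2,4,5]

Hence C_0 ≅ Z^6, C_1 ≅ Z^12, C_2 ≅ Z^6.

The boundary map ∂_1: C_1 → C_0 is given by ∂[p,q] = [q] − [p]. For instance
  ∂[2,5] = [5] − [2].
The 6×12 boundary matrix has rank 5 and Smith normal form diag(1,1,1,1,1).

∂_2: C_2 → C_1 maps a triangle to the signed sum of its edges. For instance
  ∂[0,3,4] = [3,4] − [0,4] + [0,3],
  ∂[1,4,5] = [4,5] − [1,5] + [1,4].
The resulting 12×6 matrix has rank 6, and its Smith normal form has invariant factors (1,1,1,1,1,1).

From H_k ≅ ker(∂_k) / im(∂_{k+1}) we obtain:

  H_0: rank C_0 − rank ∂_1 = 6 − 5 = 1, and the invariant factors of ∂_1 are all 1, so H_0 ≅ Z.
  H_1: rank ker ∂_1 − rank ∂_2 = (12 − 5) − 6 = 1, and the invariant factors of ∂_2 are all 1, so H_1 ≅ Z.
  H_2: rank ker ∂_2 − rank ∂_3 = (6 − 6) − 0 = 0, and there is no ∂_3, so H_2 ≅ 0.

(K is a triangulation of the cylinder S^1 x I.)

H_0 ≅ Z,  H_1 ≅ Z,  H_2 = 0.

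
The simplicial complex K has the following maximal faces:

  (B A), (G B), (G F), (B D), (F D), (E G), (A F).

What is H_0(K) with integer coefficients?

We work with the vertex ordering A < B < D < E < F < G. The simplices of K, each written with vertices in increasing order, are:

  0-simplices (6): A, B, D, E, F, G
  1-simplices (7): AB, AF, BD, BG, DF, EG, FG

giving chain groups C_0 ≅ Z^6, C_1 ≅ Z^7.

The boundary map ∂_1: C_1 → C_0 sends each edge [p,q] (with p < q) to q − p.
This gives a 6×7 integer matrix of rank 5; reducing to Smith normal form yields diagonal entries (1,1,1,1,1).

Now H_k = ker ∂_k / im ∂_{k+1}, so:

  H_0: rank C_0 − rank ∂_1 = 6 − 5 = 1, and the invariant factors of ∂_1 are all 1, so H_0 = Z.

H_0 ≅ Z.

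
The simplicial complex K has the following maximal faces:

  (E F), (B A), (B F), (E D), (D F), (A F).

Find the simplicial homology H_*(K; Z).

K has 5 vertices, 6 edges.
rank ∂_0 = 0, rank ∂_1 = 4 ⇒ b_0 = 5 − 0 − 4 = 1; all invariant factors of ∂_1 are 1 so no torsion. So H_0 ≅ Z.
rank ∂_1 = 4, rank ∂_2 = 0 ⇒ b_1 = 6 − 4 − 0 = 2. So H_1 ≅ Z^2.

H_0 = Z,  H_1 = Z^2.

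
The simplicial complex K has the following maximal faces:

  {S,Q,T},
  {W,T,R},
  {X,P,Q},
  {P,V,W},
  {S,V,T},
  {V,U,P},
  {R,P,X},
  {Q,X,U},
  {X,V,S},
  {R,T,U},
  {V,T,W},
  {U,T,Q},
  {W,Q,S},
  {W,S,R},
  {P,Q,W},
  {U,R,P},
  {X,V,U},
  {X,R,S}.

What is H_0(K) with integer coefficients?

H_0 ≅ Z.

K has 9 vertices, 27 edges, 18 triangles.
rank ∂_0 = 0, rank ∂_1 = 8 ⇒ b_0 = 9 − 0 − 8 = 1; all invariant factors of ∂_1 are 1 so no torsion. So H_0 ≅ Z.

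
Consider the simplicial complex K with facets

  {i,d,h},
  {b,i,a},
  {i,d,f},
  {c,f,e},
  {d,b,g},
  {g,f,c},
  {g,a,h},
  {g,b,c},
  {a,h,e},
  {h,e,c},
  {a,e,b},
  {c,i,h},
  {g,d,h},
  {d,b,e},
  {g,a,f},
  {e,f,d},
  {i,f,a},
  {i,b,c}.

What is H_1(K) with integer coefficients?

H_1 ≅ Z^2.

K has 9 vertices, 27 edges, 18 triangles.
rank ∂_1 = 8, rank ∂_2 = 17 ⇒ b_1 = 27 − 8 − 17 = 2; all invariant factors of ∂_2 are 1 so no torsion. So H_1 ≅ Z^2.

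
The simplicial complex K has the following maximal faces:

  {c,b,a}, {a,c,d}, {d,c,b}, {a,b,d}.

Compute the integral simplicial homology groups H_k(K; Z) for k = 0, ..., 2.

We work with the vertex ordering a < b < c < d. The simplices of K, each written with vertices in increasing order, are:

  0-simplices (4): a, b, c, d
  1-simplices (6): ab, ac, ad, bc, bd, cd
  2-simplices (4): abc, abd, acd, bcd

so the chain groups are C_0 ≅ Z^4, C_1 ≅ Z^6, C_2 ≅ Z^4.

∂_1: C_1 → C_0 maps an edge to its endpoints' difference, ∂[p,q] = q − p. For instance
  ∂ab = b − a.
As a 4×6 matrix over Z this has rank 3, with invariant factors (1,1,1).

∂_2: C_2 → C_1 maps a triangle to the signed sum of its edges. For instance
  ∂acd = cd − ad + ac,
  ∂abd = bd − ad + ab.
The resulting 6×4 matrix has rank 3, and its Smith normal form has invariant factors (1,1,1).

From H_k ≅ ker(∂_k) / im(∂_{k+1}) we obtain:

  H_0: rank C_0 − rank ∂_1 = 4 − 3 = 1, and the invariant factors of ∂_1 are all 1, so H_0 = Z.
  H_1: rank ker ∂_1 − rank ∂_2 = (6 − 3) − 3 = 0, and the invariant factors of ∂_2 are all 1, so H_1 = 0.
  H_2: rank ker ∂_2 − rank ∂_3 = (4 − 3) − 0 = 1, and there is no ∂_3, so H_2 = Z.

(K is a triangulation of the 2-sphere S^2.)

H_0 = Z,  H_1 = 0,  H_2 = Z.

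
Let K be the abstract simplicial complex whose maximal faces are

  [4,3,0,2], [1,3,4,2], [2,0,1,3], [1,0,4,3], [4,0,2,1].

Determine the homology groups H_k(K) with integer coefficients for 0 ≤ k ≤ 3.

H_0 ≅ Z,  H_1 = 0,  H_2 = 0,  H_3 ≅ Z.

Fix the vertex order 0 < 1 < 2 < 3 < 4 and write every simplex with vertices in increasing order. Then dim K = 3 and the simplices of K are:

  0-simplices (5): [0], [1], [2], [3], [4]
  1-simplices (10): [0,1], [0,2], [0,3], [0,4], [1,2], [1,3], [1,4], [2,3], [2,4], [3,4]
  2-simplices (10): [0,1,2], [0,1,3], [0,1,4], [0,2,3], [0,2,4], [0,3,4], [1,2,3], [1,2,4], [1,3,4], [2,3,4]
  3-simplices (5): [0,1,2,3], [0,1,2,4], [0,1,3,4], [0,2,3,4], [1,2,3,4]

Hence C_0 ≅ Z^5, C_1 ≅ Z^10, C_2 ≅ Z^10, C_3 ≅ Z^5.

∂_1: C_1 → C_0 maps an edge to its endpoints' difference, ∂[p,q] = q − p.
The resulting 5×10 matrix has rank 4, and its Smith normal form has invariant factors (1,1,1,1).

Boundary ∂_2: C_2 → C_1 acts by ∂[p,q,r] = [q,r] − [p,r] + [p,q]. For instance
  ∂[0,1,2] = [1,2] − [0,2] + [0,1],
  ∂[1,3,4] = [3,4] − [1,4] + [1,3].
This gives a 10×10 integer matrix of rank 6; reducing to Smith normal form yields diagonal entries (1,1,1,1,1,1).

∂_3: C_3 → C_2 sends each 3-simplex σ to the alternating sum Σ_i (−1)^i (σ with its i-th vertex removed). For instance
  ∂[0,1,2,4] = [1,2,4] − [0,2,4] + [0,1,4] − [0,1,2],
  ∂[0,1,3,4] = [1,3,4] − [0,3,4] + [0,1,4] − [0,1,3].
The 10×5 boundary matrix has rank 4 and Smith normal form diag(1,1,1,1).

Now H_k = ker ∂_k / im ∂_{k+1}, so:

  H_0: rank C_0 − rank ∂_1 = 5 − 4 = 1, and the invariant factors of ∂_1 are all 1, so H_0 ≅ Z.
  H_1: rank ker ∂_1 − rank ∂_2 = (10 − 4) − 6 = 0, and the invariant factors of ∂_2 are all 1, so H_1 ≅ 0.
  H_2: rank ker ∂_2 − rank ∂_3 = (10 − 6) − 4 = 0, and the invariant factors of ∂_3 are all 1, so H_2 ≅ 0.
  H_3: rank ker ∂_3 − rank ∂_4 = (5 − 4) − 0 = 1, and there is no ∂_4, so H_3 ≅ Z.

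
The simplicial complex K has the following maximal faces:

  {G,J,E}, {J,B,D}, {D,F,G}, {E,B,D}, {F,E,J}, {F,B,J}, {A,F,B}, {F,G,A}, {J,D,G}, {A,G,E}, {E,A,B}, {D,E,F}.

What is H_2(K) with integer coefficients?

H_2 ≅ 0.

Order the vertices as A < B < D < E < F < G < J. Listing each simplex with vertices in this order, K has dimension 2 with simplices:

  0-simplices (7): A, B, D, E, F, G, J
  1-simplices (18): AB, AE, AF, AG, BD, BE, BF, BJ, DE, DF, DG, DJ, EF, EG, EJ, FG, FJ, GJ
  2-simplices (12): ABE, ABF, AEG, AFG, BDE, BDJ, BFJ, DEF, DFG, DGJ, EFJ, EGJ

so the chain groups are C_0 ≅ Z^7, C_1 ≅ Z^18, C_2 ≅ Z^12.

The boundary map ∂_1: C_1 → C_0 sends each edge [p,q] (with p < q) to q − p. For instance
  ∂AE = E − A.
The 7×18 boundary matrix has rank 6 and Smith normal form diag(1,1,1,1,1,1).

∂_2: C_2 → C_1 acts by ∂[p,q,r] = [q,r] − [p,r] + [p,q]. For instance
  ∂EGJ = GJ − EJ + EG,
  ∂DEF = EF − DF + DE.
As a 18×12 matrix over Z this has rank 12, with invariant factors (1,1,1,1,1,1,1,1,1,1,1,2).

Computing H_k = (kernel of ∂_k) / (image of ∂_{k+1}):

  H_2: rank ker ∂_2 − rank ∂_3 = (12 − 12) − 0 = 0, and there is no ∂_3, so H_2 = 0.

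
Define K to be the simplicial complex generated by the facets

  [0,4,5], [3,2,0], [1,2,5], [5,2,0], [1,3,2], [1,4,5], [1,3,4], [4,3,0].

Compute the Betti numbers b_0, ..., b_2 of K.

Order the vertices as 0 < 1 < 2 < 3 < 4 < 5. Listing each simplex with vertices in this order, K has dimension 2 with simplices:

  0-simplices (6): [0], [1], [2], [3], [4], [5]
  1-simplices (12): [0,2], [0,3], [0,4], [0,5], [1,2], [1,3], [1,4], [1,5], [2,3], [2,5], [3,4], [4,5]
  2-simplices (8): [0,2,3], [0,2,5], [0,3,4], [0,4,5], [1,2,3], [1,2,5], [1,3,4], [1,4,5]

Hence C_0 ≅ Z^6, C_1 ≅ Z^12, C_2 ≅ Z^8.

Boundary ∂_1: C_1 → C_0 sends each edge [p,q] (with p < q) to q − p.
This gives a 6×12 integer matrix of rank 5; reducing to Smith normal form yields diagonal entries (1,1,1,1,1).

The boundary map ∂_2: C_2 → C_1 acts by ∂[p,q,r] = [q,r] − [p,r] + [p,q]. For instance
  ∂[0,3,4] = [3,4] − [0,4] + [0,3],
  ∂[0,4,5] = [4,5] − [0,5] + [0,4].
As a 12×8 matrix over Z this has rank 7, with invariant factors (1,1,1,1,1,1,1).

From H_k ≅ ker(∂_k) / im(∂_{k+1}) we obtain:

  H_0: rank C_0 − rank ∂_1 = 6 − 5 = 1, and the invariant factors of ∂_1 are all 1, so H_0 = Z.
  H_1: rank ker ∂_1 − rank ∂_2 = (12 − 5) − 7 = 0, and the invariant factors of ∂_2 are all 1, so H_1 = 0.
  H_2: rank ker ∂_2 − rank ∂_3 = (8 − 7) − 0 = 1, and there is no ∂_3, so H_2 = Z.

As a check, the Euler characteristic is 6 − 12 + 8 = 2, which agrees with 1 − 0 + 1 = 2.

Hence the Betti numbers are b_0 = 1, b_1 = 0, b_2 = 1.

b_0 = 1, b_1 = 0, b_2 = 1.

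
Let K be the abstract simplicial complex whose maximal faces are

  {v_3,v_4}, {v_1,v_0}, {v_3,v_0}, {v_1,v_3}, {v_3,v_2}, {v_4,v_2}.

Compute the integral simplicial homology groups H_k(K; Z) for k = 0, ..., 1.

H_0 = Z,  H_1 = Z^2.

Order the vertices as v_0 < v_1 < v_2 < v_3 < v_4. Listing each simplex with vertices in this order, K has dimension 1 with simplices:

  0-simplices (5): [v_0], [v_1], [v_2], [v_3], [v_4]
  1-simplices (6): [v_0,v_1], [v_0,v_3], [v_1,v_3], [v_2,v_3], [v_2,v_4], [v_3,v_4]

so the chain groups are C_0 ≅ Z^5, C_1 ≅ Z^6.

∂_1: C_1 → C_0 is given by ∂[p,q] = [q] − [p].
The resulting 5×6 matrix has rank 4, and its Smith normal form has invariant factors (1,1,1,1).

From H_k ≅ ker(∂_k) / im(∂_{k+1}) we obtain:

  H_0: rank C_0 − rank ∂_1 = 5 − 4 = 1, and the invariant factors of ∂_1 are all 1, so H_0 ≅ Z.
  H_1: rank ker ∂_1 − rank ∂_2 = (6 − 4) − 0 = 2, and there is no ∂_2, so H_1 ≅ Z^2.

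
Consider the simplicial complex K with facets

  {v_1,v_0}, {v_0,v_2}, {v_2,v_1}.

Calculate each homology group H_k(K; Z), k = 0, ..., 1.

K has 3 vertices, 3 edges.
rank ∂_0 = 0, rank ∂_1 = 2 ⇒ b_0 = 3 − 0 − 2 = 1; all invariant factors of ∂_1 are 1 so no torsion. So H_0 = Z.
rank ∂_1 = 2, rank ∂_2 = 0 ⇒ b_1 = 3 − 2 − 0 = 1. So H_1 = Z.

H_0 ≅ Z,  H_1 ≅ Z.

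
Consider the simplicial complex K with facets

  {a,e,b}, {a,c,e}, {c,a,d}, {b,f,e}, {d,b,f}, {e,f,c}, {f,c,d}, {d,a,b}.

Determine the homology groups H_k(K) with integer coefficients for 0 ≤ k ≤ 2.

H_0 ≅ Z,  H_1 = 0,  H_2 ≅ Z.

Order the vertices as a < b < c < d < e < f. Listing each simplex with vertices in this order, K has dimension 2 with simplices:

  0-simplices (6): a, b, c, d, e, f
  1-simplices (12): ab, ac, ad, ae, bd, be, bf, cd, ce, cf, df, ef
  2-simplices (8): abd, abe, acd, ace, bdf, bef, cdf, cef

Hence C_0 ≅ Z^6, C_1 ≅ Z^12, C_2 ≅ Z^8.

Boundary ∂_1: C_1 → C_0 maps an edge to its endpoints' difference, ∂[p,q] = q − p. For instance
  ∂ad = d − a.
As a 6×12 matrix over Z this has rank 5, with invariant factors (1,1,1,1,1).

The boundary map ∂_2: C_2 → C_1 acts by ∂[p,q,r] = [q,r] − [p,r] + [p,q]. For instance
  ∂abd = bd − ad + ab,
  ∂ace = ce − ae + ac.
The 12×8 boundary matrix has rank 7 and Smith normal form diag(1,1,1,1,1,1,1).

From H_k ≅ ker(∂_k) / im(∂_{k+1}) we obtain:

  H_0: rank C_0 − rank ∂_1 = 6 − 5 = 1, and the invariant factors of ∂_1 are all 1, so H_0 = Z.
  H_1: rank ker ∂_1 − rank ∂_2 = (12 − 5) − 7 = 0, and the invariant factors of ∂_2 are all 1, so H_1 = 0.
  H_2: rank ker ∂_2 − rank ∂_3 = (8 − 7) − 0 = 1, and there is no ∂_3, so H_2 = Z.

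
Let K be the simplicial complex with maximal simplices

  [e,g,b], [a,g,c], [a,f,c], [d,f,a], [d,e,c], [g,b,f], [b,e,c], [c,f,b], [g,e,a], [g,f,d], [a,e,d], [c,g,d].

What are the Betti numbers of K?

Take the total order a < b < c < d < e < f < g on the vertex set. Then K (dimension 2) consists of the simplices:

  0-simplices (7): a, b, c, d, e, f, g
  1-simplices (18): ac, ad, ae, af, ag, bc, be, bf, bg, cd, ce, cf, cg, de, df, dg, eg, fg
  2-simplices (12): acf, acg, ade, adf, aeg, bce, bcf, beg, bfg, cde, cdg, dfg

so the chain groups are C_0 ≅ Z^7, C_1 ≅ Z^18, C_2 ≅ Z^12.

∂_1: C_1 → C_0 sends each edge [p,q] (with p < q) to q − p. For instance
  ∂ag = g − a.
The resulting 7×18 matrix has rank 6, and its Smith normal form has invariant factors (1,1,1,1,1,1).

∂_2: C_2 → C_1 maps a triangle to the signed sum of its edges. For instance
  ∂adf = df − af + ad,
  ∂cde = de − ce + cd.
The 18×12 boundary matrix has rank 12 and Smith normal form diag(1,1,1,1,1,1,1,1,1,1,1,2).

Reading off H_k = ker ∂_k / im ∂_{k+1}:

  H_0: rank C_0 − rank ∂_1 = 7 − 6 = 1, and the invariant factors of ∂_1 are all 1, so H_0 ≅ Z.
  H_1: rank ker ∂_1 − rank ∂_2 = (18 − 6) − 12 = 0, and ∂_2 has invariant factor 2 > 1, so H_1 ≅ Z/2.
  H_2: rank ker ∂_2 − rank ∂_3 = (12 − 12) − 0 = 0, and there is no ∂_3, so H_2 ≅ 0.

Hence the Betti numbers are b_0 = 1, b_1 = 0, b_2 = 0.

b_0 = 1, b_1 = 0, b_2 = 0.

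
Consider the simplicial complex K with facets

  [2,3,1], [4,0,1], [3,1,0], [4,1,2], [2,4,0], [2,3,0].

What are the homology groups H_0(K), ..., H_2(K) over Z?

H_0 = Z,  H_1 = 0,  H_2 = Z.

Take the total order 0 < 1 < 2 < 3 < 4 on the vertex set. Then K (dimension 2) consists of the simplices:

  0-simplices (5): [0], [1], [2], [3], [4]
  1-simplices (9): [0,1], [0,2], [0,3], [0,4], [1,2], [1,3], [1,4], [2,3], [2,4]
  2-simplices (6): [0,1,3], [0,1,4], [0,2,3], [0,2,4], [1,2,3], [1,2,4]

giving chain groups C_0 ≅ Z^5, C_1 ≅ Z^9, C_2 ≅ Z^6.

∂_1: C_1 → C_0 is given by ∂[p,q] = [q] − [p].
The 5×9 boundary matrix has rank 4 and Smith normal form diag(1,1,1,1).

The boundary map ∂_2: C_2 → C_1 sends each 2-simplex [p,q,r] to [q,r] − [p,r] + [p,q]. For instance
  ∂[0,2,3] = [2,3] − [0,3] + [0,2],
  ∂[1,2,3] = [2,3] − [1,3] + [1,2].
This gives a 9×6 integer matrix of rank 5; reducing to Smith normal form yields diagonal entries (1,1,1,1,1).

Reading off H_k = ker ∂_k / im ∂_{k+1}:

  H_0: rank C_0 − rank ∂_1 = 5 − 4 = 1, and the invariant factors of ∂_1 are all 1, so H_0 = Z.
  H_1: rank ker ∂_1 − rank ∂_2 = (9 − 4) − 5 = 0, and the invariant factors of ∂_2 are all 1, so H_1 = 0.
  H_2: rank ker ∂_2 − rank ∂_3 = (6 − 5) − 0 = 1, and there is no ∂_3, so H_2 = Z.

As a check, the Euler characteristic is 5 − 9 + 6 = 2, which agrees with 1 − 0 + 1 = 2.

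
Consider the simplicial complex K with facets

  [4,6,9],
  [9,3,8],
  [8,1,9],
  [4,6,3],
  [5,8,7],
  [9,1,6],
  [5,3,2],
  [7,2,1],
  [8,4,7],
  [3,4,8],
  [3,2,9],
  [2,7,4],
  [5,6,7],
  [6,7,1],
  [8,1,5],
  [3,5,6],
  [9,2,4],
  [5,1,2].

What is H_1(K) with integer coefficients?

We work with the vertex ordering 1 < 2 < 3 < 4 < 5 < 6 < 7 < 8 < 9. The simplices of K, each written with vertices in increasing order, are:

  0-simplices (9): [1], [2], [3], [4], [5], [6], [7], [8], [9]
  1-simplices (27): (27 of them)
  2-simplices (18): [1,2,5], [1,2,7], [1,5,8], [1,6,7], [1,6,9], [1,8,9], [2,3,5], [2,3,9], [2,4,7], [2,4,9], [3,4,6], [3,4,8], [3,5,6], [3,8,9], [4,6,9], [4,7,8], [5,6,7], [5,7,8]

giving chain groups C_0 ≅ Z^9, C_1 ≅ Z^27, C_2 ≅ Z^18.

The boundary map ∂_1: C_1 → C_0 is given by ∂[p,q] = [q] − [p]. For instance
  ∂[4,8] = [8] − [4].
As a 9×27 matrix over Z this has rank 8, with invariant factors (1,1,1,1,1,1,1,1).

Boundary ∂_2: C_2 → C_1 acts by ∂[p,q,r] = [q,r] − [p,r] + [p,q]. For instance
  ∂[4,6,9] = [6,9] − [4,9] + [4,6],
  ∂[4,7,8] = [7,8] − [4,8] + [4,7].
As a 27×18 matrix over Z this has rank 18, with invariant factors (1,1,1,1,1,1,1,1,1,1,1,1,1,1,1,1,1,2).

From H_k ≅ ker(∂_k) / im(∂_{k+1}) we obtain:

  H_1: rank ker ∂_1 − rank ∂_2 = (27 − 8) − 18 = 1, and ∂_2 has invariant factor 2 > 1, so H_1 = Z × Z/2.

H_1 = Z × Z/2.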